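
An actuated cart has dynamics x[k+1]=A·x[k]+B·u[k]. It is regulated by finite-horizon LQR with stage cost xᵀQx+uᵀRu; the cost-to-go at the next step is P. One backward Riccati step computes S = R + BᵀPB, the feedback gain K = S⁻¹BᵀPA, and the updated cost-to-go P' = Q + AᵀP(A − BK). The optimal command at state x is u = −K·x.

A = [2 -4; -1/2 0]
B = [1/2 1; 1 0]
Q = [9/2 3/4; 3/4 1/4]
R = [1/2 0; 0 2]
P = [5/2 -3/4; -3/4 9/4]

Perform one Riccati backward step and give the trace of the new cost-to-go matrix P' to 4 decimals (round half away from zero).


27.7514

BᵀP = [0.5000 1.8750; 2.5000 -0.7500]
S = R + BᵀPB = [1/2 0; 0 2] + [2.1250 0.5000; 0.5000 2.5000] = [2.6250 0.5000; 0.5000 4.5000]
BᵀPA = [0.0625 -2.0000; 5.3750 -10.0000]
K = S⁻¹·BᵀPA = [-0.2081 -0.3459; 1.2176 -2.1838]
A−BK = [0.8865 -1.6432; -0.2919 0.3459]
AᵀP(A−BK) = [5.5311 -9.7405; -9.7405 17.4703]
P' = Q + AᵀP(A−BK) = [10.0311 -8.9905; -8.9905 17.7203]
tr(P') = 27.7514


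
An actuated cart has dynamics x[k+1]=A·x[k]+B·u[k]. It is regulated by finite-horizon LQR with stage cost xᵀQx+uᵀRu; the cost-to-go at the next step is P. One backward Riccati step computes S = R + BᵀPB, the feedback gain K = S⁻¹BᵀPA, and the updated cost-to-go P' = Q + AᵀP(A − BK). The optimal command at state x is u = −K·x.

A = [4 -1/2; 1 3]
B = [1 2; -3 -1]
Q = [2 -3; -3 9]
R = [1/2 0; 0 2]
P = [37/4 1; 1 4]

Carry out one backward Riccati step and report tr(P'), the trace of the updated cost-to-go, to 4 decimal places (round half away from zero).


24.7453

BᵀP = [6.2500 -11.0000; 17.5000 -2.0000]
S = R + BᵀPB = [1/2 0; 0 2] + [39.2500 23.5000; 23.5000 37.0000] = [39.7500 23.5000; 23.5000 39.0000]
BᵀPA = [14.0000 -36.1250; 68.0000 -14.7500]
K = S⁻¹·BᵀPA = [-1.0541 -1.0644; 2.3788 0.2632]
A−BK = [0.2966 0.0381; 0.2164 0.0700]
AᵀP(A−BK) = [13.0020 2.0070; 2.0070 0.7433]
P' = Q + AᵀP(A−BK) = [15.0020 -0.9930; -0.9930 9.7433]
tr(P') = 24.7453


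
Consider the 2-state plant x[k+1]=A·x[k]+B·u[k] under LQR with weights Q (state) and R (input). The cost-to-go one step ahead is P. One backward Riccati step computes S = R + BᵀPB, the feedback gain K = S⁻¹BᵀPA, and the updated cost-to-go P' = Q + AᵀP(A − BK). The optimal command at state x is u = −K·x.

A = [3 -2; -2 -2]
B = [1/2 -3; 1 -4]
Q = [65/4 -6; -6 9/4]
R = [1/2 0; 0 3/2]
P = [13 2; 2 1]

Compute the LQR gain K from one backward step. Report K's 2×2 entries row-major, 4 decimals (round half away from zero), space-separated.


-1.1836 -0.1231 -0.8803 0.6021

BᵀP = [8.5000 2.0000; -47.0000 -10.0000]
S = R + BᵀPB = [1/2 0; 0 3/2] + [6.2500 -33.5000; -33.5000 181.0000] = [6.7500 -33.5000; -33.5000 182.5000]
BᵀPA = [21.5000 -21.0000; -121.0000 114.0000]
K = S⁻¹·BᵀPA = [-1.1836 -0.1231; -0.8803 0.6021]
A−BK = [0.9510 -0.1323; -4.3375 0.5314]
AᵀP(A−BK) = [15.9339 -2.5040; -2.5040 0.7799]
P' = Q + AᵀP(A−BK) = [32.1839 -8.5040; -8.5040 3.0299]
tr(P') = 35.2138


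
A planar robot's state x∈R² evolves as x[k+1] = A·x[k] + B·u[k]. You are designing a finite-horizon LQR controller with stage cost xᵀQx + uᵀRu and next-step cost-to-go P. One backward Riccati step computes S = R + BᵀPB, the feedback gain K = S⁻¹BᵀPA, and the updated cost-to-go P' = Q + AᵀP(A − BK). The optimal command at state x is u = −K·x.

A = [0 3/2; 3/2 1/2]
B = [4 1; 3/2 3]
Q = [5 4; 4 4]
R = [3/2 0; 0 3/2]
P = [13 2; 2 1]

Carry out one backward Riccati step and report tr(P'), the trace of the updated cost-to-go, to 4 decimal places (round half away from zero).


BᵀP = [55.0000 9.5000; 19.0000 5.0000]
S = R + BᵀPB = [3/2 0; 0 3/2] + [234.2500 83.5000; 83.5000 34.0000] = [235.7500 83.5000; 83.5000 35.5000]
BᵀPA = [14.2500 87.2500; 7.5000 31.0000]
K = S⁻¹·BᵀPA = [-0.0862 0.3643; 0.4140 0.0164]
A−BK = [-0.0693 0.0264; 0.3874 -0.0956]
AᵀP(A−BK) = [0.3733 -0.0640; -0.0640 0.2076]
P' = Q + AᵀP(A−BK) = [5.3733 3.9360; 3.9360 4.2076]
tr(P') = 9.5809

9.5809


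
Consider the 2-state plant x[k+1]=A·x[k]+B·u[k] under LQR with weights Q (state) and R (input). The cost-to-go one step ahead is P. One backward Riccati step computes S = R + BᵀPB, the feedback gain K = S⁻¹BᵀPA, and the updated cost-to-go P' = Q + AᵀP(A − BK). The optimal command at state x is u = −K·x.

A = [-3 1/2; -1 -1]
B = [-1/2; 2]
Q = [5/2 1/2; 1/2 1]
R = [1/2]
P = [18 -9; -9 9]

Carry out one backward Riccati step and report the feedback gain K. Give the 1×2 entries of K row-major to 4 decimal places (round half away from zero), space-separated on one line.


0.9915 -0.6102

BᵀP = [-27.0000 22.5000]
S = R + BᵀPB = [1/2] + [58.5000] = [59.0000]
BᵀPA = [58.5000 -36.0000]
K = S⁻¹·BᵀPA = [0.9915 -0.6102]
A−BK = [-2.5042 0.1949; -2.9831 0.2203]
AᵀP(A−BK) = [58.9958 -4.8051; -4.8051 0.5339]
P' = Q + AᵀP(A−BK) = [61.4958 -4.3051; -4.3051 1.5339]
tr(P') = 63.0297


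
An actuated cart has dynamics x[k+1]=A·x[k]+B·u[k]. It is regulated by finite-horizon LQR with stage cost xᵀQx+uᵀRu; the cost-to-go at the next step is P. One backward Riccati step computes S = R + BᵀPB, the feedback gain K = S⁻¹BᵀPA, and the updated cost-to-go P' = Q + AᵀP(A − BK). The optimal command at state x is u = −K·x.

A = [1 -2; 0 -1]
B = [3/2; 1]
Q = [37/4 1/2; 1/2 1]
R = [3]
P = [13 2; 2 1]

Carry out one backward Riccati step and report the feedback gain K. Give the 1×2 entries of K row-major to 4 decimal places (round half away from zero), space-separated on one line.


BᵀP = [21.5000 4.0000]
S = R + BᵀPB = [3] + [36.2500] = [39.2500]
BᵀPA = [21.5000 -47.0000]
K = S⁻¹·BᵀPA = [0.5478 -1.1975]
A−BK = [0.1783 -0.2038; -0.5478 0.1975]
AᵀP(A−BK) = [1.2229 -2.2548; -2.2548 4.7197]
P' = Q + AᵀP(A−BK) = [10.4729 -1.7548; -1.7548 5.7197]
tr(P') = 16.1927

0.5478 -1.1975


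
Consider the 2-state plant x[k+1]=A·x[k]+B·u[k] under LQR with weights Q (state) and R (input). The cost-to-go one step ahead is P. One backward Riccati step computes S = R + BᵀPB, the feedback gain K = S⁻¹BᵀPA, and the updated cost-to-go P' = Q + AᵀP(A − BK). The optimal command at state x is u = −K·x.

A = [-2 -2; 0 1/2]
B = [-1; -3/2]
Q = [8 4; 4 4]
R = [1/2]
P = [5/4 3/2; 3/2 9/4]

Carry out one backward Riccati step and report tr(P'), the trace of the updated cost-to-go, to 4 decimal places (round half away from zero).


13.3909

BᵀP = [-3.5000 -4.8750]
S = R + BᵀPB = [1/2] + [10.8125] = [11.3125]
BᵀPA = [7.0000 4.5625]
K = S⁻¹·BᵀPA = [0.6188 0.4033]
A−BK = [-1.3812 -1.5967; 0.9282 1.1050]
AᵀP(A−BK) = [0.6685 0.6768; 0.6768 0.7224]
P' = Q + AᵀP(A−BK) = [8.6685 4.6768; 4.6768 4.7224]
tr(P') = 13.3909


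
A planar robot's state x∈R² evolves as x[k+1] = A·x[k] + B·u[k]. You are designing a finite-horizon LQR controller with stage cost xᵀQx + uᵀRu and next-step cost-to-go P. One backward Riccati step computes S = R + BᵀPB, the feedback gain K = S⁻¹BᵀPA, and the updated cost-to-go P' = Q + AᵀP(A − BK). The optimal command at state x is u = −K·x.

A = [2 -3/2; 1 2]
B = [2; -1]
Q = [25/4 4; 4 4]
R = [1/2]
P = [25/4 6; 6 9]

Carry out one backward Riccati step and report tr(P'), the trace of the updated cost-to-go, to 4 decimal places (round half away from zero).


BᵀP = [6.5000 3.0000]
S = R + BᵀPB = [1/2] + [10.0000] = [10.5000]
BᵀPA = [16.0000 -3.7500]
K = S⁻¹·BᵀPA = [1.5238 -0.3571]
A−BK = [-1.0476 -0.7857; 2.5238 1.6429]
AᵀP(A−BK) = [33.6190 19.9643; 19.9643 12.7232]
P' = Q + AᵀP(A−BK) = [39.8690 23.9643; 23.9643 16.7232]
tr(P') = 56.5923

56.5923


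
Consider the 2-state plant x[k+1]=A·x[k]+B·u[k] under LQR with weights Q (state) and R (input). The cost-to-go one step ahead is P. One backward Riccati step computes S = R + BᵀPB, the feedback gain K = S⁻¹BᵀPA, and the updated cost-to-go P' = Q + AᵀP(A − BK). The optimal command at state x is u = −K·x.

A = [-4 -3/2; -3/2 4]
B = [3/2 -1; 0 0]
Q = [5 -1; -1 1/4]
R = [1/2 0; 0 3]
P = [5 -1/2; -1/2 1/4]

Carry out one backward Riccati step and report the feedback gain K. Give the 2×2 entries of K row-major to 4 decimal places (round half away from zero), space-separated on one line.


BᵀP = [7.5000 -0.7500; -5.0000 0.5000]
S = R + BᵀPB = [1/2 0; 0 3] + [11.2500 -7.5000; -7.5000 5.0000] = [11.7500 -7.5000; -7.5000 8.0000]
BᵀPA = [-28.8750 -14.2500; 19.2500 9.5000]
K = S⁻¹·BᵀPA = [-2.2947 -1.1325; 0.2550 0.1258]
A−BK = [-0.3030 0.3245; -1.5000 4.0000]
AᵀP(A−BK) = [3.3949 0.2533; 0.2533 3.9172]
P' = Q + AᵀP(A−BK) = [8.3949 -0.7467; -0.7467 4.1672]
tr(P') = 12.5621

-2.2947 -1.1325 0.2550 0.1258


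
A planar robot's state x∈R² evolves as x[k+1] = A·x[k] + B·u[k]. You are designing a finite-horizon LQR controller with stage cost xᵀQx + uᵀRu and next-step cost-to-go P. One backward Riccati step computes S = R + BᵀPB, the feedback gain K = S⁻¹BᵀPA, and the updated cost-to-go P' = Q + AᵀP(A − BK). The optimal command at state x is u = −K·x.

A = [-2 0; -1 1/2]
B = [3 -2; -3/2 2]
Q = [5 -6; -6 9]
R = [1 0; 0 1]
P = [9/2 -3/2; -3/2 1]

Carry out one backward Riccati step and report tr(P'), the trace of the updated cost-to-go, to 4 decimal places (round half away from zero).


15.6373

BᵀP = [15.7500 -6.0000; -12.0000 5.0000]
S = R + BᵀPB = [1 0; 0 1] + [56.2500 -43.5000; -43.5000 34.0000] = [57.2500 -43.5000; -43.5000 35.0000]
BᵀPA = [-25.5000 -3.0000; 19.0000 2.5000]
K = S⁻¹·BᵀPA = [-0.5919 0.0336; -0.1928 0.1132]
A−BK = [-0.6099 0.1256; -1.5022 0.3240]
AᵀP(A−BK) = [1.5695 -0.2937; -0.2937 0.0678]
P' = Q + AᵀP(A−BK) = [6.5695 -6.2937; -6.2937 9.0678]
tr(P') = 15.6373


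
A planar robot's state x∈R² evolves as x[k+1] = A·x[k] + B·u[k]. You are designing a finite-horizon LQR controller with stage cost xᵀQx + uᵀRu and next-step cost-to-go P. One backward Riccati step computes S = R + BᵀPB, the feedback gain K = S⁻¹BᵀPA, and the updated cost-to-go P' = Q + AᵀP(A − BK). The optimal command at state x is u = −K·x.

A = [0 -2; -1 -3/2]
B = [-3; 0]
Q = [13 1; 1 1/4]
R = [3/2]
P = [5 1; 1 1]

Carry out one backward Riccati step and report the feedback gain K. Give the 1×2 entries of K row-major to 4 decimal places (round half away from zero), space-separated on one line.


0.0645 0.7419

BᵀP = [-15.0000 -3.0000]
S = R + BᵀPB = [3/2] + [45.0000] = [46.5000]
BᵀPA = [3.0000 34.5000]
K = S⁻¹·BᵀPA = [0.0645 0.7419]
A−BK = [0.1935 0.2258; -1.0000 -1.5000]
AᵀP(A−BK) = [0.8065 1.2742; 1.2742 2.6532]
P' = Q + AᵀP(A−BK) = [13.8065 2.2742; 2.2742 2.9032]
tr(P') = 16.7097


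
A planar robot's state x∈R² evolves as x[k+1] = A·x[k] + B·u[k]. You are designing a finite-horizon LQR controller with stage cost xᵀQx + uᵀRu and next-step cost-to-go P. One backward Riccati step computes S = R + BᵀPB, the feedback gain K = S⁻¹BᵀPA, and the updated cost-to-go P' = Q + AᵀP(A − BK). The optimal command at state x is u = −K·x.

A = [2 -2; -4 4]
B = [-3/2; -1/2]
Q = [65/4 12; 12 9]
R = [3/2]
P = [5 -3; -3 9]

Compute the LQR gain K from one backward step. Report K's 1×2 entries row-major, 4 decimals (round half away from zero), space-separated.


BᵀP = [-6.0000 0.0000]
S = R + BᵀPB = [3/2] + [9.0000] = [10.5000]
BᵀPA = [-12.0000 12.0000]
K = S⁻¹·BᵀPA = [-1.1429 1.1429]
A−BK = [0.2857 -0.2857; -4.5714 4.5714]
AᵀP(A−BK) = [198.2857 -198.2857; -198.2857 198.2857]
P' = Q + AᵀP(A−BK) = [214.5357 -186.2857; -186.2857 207.2857]
tr(P') = 421.8214

-1.1429 1.1429


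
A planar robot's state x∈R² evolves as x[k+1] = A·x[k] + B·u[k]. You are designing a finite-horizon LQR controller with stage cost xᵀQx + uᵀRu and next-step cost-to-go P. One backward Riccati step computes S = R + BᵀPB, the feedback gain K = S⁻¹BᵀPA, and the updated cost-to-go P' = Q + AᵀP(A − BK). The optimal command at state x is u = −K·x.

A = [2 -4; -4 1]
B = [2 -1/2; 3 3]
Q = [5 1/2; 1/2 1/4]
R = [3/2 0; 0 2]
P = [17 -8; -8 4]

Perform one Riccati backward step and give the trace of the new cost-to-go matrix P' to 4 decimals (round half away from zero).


BᵀP = [10.0000 -4.0000; -32.5000 16.0000]
S = R + BᵀPB = [3/2 0; 0 2] + [8.0000 -17.0000; -17.0000 64.2500] = [9.5000 -17.0000; -17.0000 66.2500]
BᵀPA = [36.0000 -44.0000; -129.0000 146.0000]
K = S⁻¹·BᵀPA = [0.5641 -1.2721; -1.8024 1.8773]
A−BK = [-0.0294 -0.5171; -0.2850 -0.8156]
AᵀP(A−BK) = [7.1803 -8.0264; -8.0264 9.9346]
P' = Q + AᵀP(A−BK) = [12.1803 -7.5264; -7.5264 10.1846]
tr(P') = 22.3649

22.3649


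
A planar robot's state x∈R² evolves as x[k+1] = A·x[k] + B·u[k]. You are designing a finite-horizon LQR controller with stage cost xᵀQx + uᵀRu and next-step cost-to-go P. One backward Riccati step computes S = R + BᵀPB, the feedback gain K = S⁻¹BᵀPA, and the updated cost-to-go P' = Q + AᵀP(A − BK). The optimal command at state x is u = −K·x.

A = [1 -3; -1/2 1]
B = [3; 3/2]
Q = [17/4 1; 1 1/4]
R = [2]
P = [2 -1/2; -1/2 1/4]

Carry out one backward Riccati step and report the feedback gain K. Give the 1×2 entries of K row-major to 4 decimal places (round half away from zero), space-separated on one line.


BᵀP = [5.2500 -1.1250]
S = R + BᵀPB = [2] + [14.0625] = [16.0625]
BᵀPA = [5.8125 -16.8750]
K = S⁻¹·BᵀPA = [0.3619 -1.0506]
A−BK = [-0.0856 0.1518; -1.0428 2.5759]
AᵀP(A−BK) = [0.4591 -1.2685; -1.2685 3.5214]
P' = Q + AᵀP(A−BK) = [4.7091 -0.2685; -0.2685 3.7714]
tr(P') = 8.4805

0.3619 -1.0506


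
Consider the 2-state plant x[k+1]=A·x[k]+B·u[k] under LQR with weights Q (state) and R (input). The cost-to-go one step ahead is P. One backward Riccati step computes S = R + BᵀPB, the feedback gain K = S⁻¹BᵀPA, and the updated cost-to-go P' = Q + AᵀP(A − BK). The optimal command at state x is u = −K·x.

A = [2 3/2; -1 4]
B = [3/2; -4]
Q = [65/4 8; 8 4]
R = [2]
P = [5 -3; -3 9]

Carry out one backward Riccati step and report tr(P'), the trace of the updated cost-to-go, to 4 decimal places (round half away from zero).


BᵀP = [19.5000 -40.5000]
S = R + BᵀPB = [2] + [191.2500] = [193.2500]
BᵀPA = [79.5000 -132.7500]
K = S⁻¹·BᵀPA = [0.4114 -0.6869]
A−BK = [1.3829 2.5304; 0.6455 1.2523]
AᵀP(A−BK) = [8.2950 14.1113; 14.1113 28.0595]
P' = Q + AᵀP(A−BK) = [24.5450 22.1113; 22.1113 32.0595]
tr(P') = 56.6045

56.6045


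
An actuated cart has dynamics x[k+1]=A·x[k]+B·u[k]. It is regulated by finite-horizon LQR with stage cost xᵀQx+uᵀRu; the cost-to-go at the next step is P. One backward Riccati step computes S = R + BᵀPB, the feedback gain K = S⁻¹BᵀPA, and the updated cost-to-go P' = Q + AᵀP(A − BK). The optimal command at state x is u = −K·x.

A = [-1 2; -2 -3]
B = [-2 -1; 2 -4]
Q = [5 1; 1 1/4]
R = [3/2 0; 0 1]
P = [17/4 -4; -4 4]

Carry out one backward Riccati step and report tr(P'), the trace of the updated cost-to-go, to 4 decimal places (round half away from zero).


6.9948

BᵀP = [-16.5000 16.0000; 11.7500 -12.0000]
S = R + BᵀPB = [3/2 0; 0 1] + [65.0000 -47.5000; -47.5000 36.2500] = [66.5000 -47.5000; -47.5000 37.2500]
BᵀPA = [-15.5000 -81.0000; 12.2500 59.5000]
K = S⁻¹·BᵀPA = [0.0204 -0.8647; 0.3548 0.4946]
A−BK = [-0.6044 0.7651; -0.6214 0.7080]
AᵀP(A−BK) = [0.2190 0.0374; 0.0374 1.5257]
P' = Q + AᵀP(A−BK) = [5.2190 1.0374; 1.0374 1.7757]
tr(P') = 6.9948


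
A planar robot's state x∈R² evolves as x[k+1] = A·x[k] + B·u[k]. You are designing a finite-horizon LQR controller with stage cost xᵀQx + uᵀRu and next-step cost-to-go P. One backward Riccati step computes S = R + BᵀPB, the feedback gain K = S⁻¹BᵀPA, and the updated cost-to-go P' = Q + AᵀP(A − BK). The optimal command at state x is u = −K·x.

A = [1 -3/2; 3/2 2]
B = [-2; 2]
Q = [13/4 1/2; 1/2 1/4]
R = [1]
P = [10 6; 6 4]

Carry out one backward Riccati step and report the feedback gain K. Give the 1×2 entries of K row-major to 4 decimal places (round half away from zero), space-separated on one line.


BᵀP = [-8.0000 -4.0000]
S = R + BᵀPB = [1] + [8.0000] = [9.0000]
BᵀPA = [-14.0000 4.0000]
K = S⁻¹·BᵀPA = [-1.5556 0.4444]
A−BK = [-2.1111 -0.6111; 4.6111 1.1111]
AᵀP(A−BK) = [15.2222 1.7222; 1.7222 0.7222]
P' = Q + AᵀP(A−BK) = [18.4722 2.2222; 2.2222 0.9722]
tr(P') = 19.4444

-1.5556 0.4444


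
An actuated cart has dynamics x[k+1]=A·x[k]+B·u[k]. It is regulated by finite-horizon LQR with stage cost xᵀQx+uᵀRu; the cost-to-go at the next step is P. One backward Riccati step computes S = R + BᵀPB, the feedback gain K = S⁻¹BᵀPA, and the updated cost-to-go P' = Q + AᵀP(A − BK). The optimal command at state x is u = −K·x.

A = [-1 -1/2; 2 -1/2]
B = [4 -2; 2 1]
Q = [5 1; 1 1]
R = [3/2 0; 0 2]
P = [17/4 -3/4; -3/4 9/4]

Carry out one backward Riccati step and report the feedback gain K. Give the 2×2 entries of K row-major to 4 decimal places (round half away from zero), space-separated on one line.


0.2573 -0.1684 1.0037 -0.0914

BᵀP = [15.5000 1.5000; -9.2500 3.7500]
S = R + BᵀPB = [3/2 0; 0 2] + [65.0000 -29.5000; -29.5000 22.2500] = [66.5000 -29.5000; -29.5000 24.2500]
BᵀPA = [-12.5000 -8.5000; 16.7500 2.7500]
K = S⁻¹·BᵀPA = [0.2573 -0.1684; 1.0037 -0.0914]
A−BK = [-0.0217 -0.0093; 0.4817 -0.0718]
AᵀP(A−BK) = [2.6540 -0.3233; -0.3233 0.0702]
P' = Q + AᵀP(A−BK) = [7.6540 0.6767; 0.6767 1.0702]
tr(P') = 8.7242


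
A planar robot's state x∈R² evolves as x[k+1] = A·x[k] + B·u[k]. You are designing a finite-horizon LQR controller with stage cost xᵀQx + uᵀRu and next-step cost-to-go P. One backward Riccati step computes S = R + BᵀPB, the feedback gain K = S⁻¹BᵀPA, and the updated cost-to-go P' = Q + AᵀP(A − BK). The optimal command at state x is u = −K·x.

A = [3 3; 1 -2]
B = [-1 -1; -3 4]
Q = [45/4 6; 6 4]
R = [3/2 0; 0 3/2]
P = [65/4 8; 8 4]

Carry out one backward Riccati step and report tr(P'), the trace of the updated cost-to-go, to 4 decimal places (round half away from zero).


20.8966

BᵀP = [-40.2500 -20.0000; 15.7500 8.0000]
S = R + BᵀPB = [3/2 0; 0 3/2] + [100.2500 -39.7500; -39.7500 16.2500] = [101.7500 -39.7500; -39.7500 17.7500]
BᵀPA = [-140.7500 -80.7500; 55.2500 31.2500]
K = S⁻¹·BᵀPA = [-1.3368 -0.8457; 0.1189 -0.1333]
A−BK = [1.7821 2.0210; -3.4862 -4.0039]
AᵀP(A−BK) = [3.5202 2.5843; 2.5843 2.1264]
P' = Q + AᵀP(A−BK) = [14.7702 8.5843; 8.5843 6.1264]
tr(P') = 20.8966


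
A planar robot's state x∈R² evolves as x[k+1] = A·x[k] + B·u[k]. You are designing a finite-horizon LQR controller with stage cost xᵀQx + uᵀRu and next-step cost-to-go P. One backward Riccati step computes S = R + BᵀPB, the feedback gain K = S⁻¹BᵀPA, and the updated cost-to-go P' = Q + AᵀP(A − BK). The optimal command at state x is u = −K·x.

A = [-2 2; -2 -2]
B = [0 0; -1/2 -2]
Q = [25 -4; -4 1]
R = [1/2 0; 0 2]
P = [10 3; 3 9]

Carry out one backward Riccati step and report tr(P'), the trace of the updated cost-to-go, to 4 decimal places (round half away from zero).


BᵀP = [-1.5000 -4.5000; -6.0000 -18.0000]
S = R + BᵀPB = [1/2 0; 0 2] + [2.2500 9.0000; 9.0000 36.0000] = [2.7500 9.0000; 9.0000 38.0000]
BᵀPA = [12.0000 6.0000; 48.0000 24.0000]
K = S⁻¹·BᵀPA = [1.0213 0.5106; 1.0213 0.5106]
A−BK = [-2.0000 2.0000; 0.5532 -0.7234]
AᵀP(A−BK) = [38.7234 -34.6383; -34.6383 36.6809]
P' = Q + AᵀP(A−BK) = [63.7234 -38.6383; -38.6383 37.6809]
tr(P') = 101.4043

101.4043


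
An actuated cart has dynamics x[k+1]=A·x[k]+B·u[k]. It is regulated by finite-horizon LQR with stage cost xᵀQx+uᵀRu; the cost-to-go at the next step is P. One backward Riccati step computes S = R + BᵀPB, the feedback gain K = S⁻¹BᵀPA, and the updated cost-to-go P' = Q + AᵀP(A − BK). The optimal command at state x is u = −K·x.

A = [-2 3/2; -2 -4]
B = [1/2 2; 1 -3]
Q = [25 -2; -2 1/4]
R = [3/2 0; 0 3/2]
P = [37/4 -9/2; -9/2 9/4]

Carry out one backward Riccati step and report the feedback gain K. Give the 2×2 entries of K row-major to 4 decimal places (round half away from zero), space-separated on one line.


BᵀP = [0.1250 0.0000; 32.0000 -15.7500]
S = R + BᵀPB = [3/2 0; 0 3/2] + [0.0625 0.2500; 0.2500 111.2500] = [1.5625 0.2500; 0.2500 112.7500]
BᵀPA = [-0.2500 0.1875; -32.5000 111.0000]
K = S⁻¹·BᵀPA = [-0.1139 -0.0375; -0.2880 0.9846]
A−BK = [-1.3670 -0.4504; -2.7501 -1.0088]
AᵀP(A−BK) = [0.6117 -0.2611; -0.2611 1.5331]
P' = Q + AᵀP(A−BK) = [25.6117 -2.2611; -2.2611 1.7831]
tr(P') = 27.3948

-0.1139 -0.0375 -0.2880 0.9846


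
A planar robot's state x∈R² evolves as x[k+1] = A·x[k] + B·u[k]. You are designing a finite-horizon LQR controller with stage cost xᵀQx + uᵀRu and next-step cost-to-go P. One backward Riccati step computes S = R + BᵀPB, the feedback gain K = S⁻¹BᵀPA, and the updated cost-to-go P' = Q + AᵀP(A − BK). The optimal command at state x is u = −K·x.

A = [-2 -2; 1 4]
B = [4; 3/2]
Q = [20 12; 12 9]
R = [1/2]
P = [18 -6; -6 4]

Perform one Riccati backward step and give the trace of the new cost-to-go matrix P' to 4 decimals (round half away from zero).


BᵀP = [63.0000 -18.0000]
S = R + BᵀPB = [1/2] + [225.0000] = [225.5000]
BᵀPA = [-144.0000 -198.0000]
K = S⁻¹·BᵀPA = [-0.6386 -0.8780]
A−BK = [0.5543 1.5122; 1.9579 5.3171]
AᵀP(A−BK) = [8.0443 21.5610; 21.5610 58.1463]
P' = Q + AᵀP(A−BK) = [28.0443 33.5610; 33.5610 67.1463]
tr(P') = 95.1907

95.1907


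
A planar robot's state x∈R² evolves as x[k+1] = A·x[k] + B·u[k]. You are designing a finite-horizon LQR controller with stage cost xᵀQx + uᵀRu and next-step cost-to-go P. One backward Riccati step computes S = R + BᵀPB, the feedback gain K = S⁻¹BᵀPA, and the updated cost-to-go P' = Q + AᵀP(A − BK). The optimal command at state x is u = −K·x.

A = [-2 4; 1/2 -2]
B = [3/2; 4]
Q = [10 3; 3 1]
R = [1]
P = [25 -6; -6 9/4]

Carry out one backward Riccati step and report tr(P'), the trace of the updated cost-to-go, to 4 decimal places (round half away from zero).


457.0331

BᵀP = [13.5000 0.0000]
S = R + BᵀPB = [1] + [20.2500] = [21.2500]
BᵀPA = [-27.0000 54.0000]
K = S⁻¹·BᵀPA = [-1.2706 2.5412]
A−BK = [-0.0941 0.1882; 5.5824 -12.1647]
AᵀP(A−BK) = [78.2566 -169.6382; -169.6382 367.7765]
P' = Q + AᵀP(A−BK) = [88.2566 -166.6382; -166.6382 368.7765]
tr(P') = 457.0331


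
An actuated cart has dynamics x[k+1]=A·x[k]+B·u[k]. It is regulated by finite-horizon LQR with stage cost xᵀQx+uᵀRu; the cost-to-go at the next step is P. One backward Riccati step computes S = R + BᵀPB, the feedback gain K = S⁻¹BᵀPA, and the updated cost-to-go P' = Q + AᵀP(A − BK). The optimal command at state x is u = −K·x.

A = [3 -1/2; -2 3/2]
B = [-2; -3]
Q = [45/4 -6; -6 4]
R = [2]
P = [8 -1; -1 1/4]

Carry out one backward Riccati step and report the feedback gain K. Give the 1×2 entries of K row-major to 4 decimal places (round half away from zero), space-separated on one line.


-1.7113 0.3454

BᵀP = [-13.0000 1.2500]
S = R + BᵀPB = [2] + [22.2500] = [24.2500]
BᵀPA = [-41.5000 8.3750]
K = S⁻¹·BᵀPA = [-1.7113 0.3454]
A−BK = [-0.4227 0.1907; -7.1340 2.5361]
AᵀP(A−BK) = [13.9794 -3.9175; -3.9175 1.1701]
P' = Q + AᵀP(A−BK) = [25.2294 -9.9175; -9.9175 5.1701]
tr(P') = 30.3995


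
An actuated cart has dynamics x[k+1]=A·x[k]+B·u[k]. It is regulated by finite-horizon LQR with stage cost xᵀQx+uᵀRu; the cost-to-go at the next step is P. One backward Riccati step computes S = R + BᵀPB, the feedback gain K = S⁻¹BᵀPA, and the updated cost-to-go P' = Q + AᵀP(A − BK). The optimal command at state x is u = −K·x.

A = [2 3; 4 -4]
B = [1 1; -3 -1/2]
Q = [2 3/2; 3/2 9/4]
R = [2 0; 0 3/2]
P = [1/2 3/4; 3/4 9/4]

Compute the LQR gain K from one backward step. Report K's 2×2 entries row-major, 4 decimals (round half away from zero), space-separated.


-1.5320 1.0040 0.3669 0.3421

BᵀP = [-1.7500 -6.0000; 0.1250 -0.3750]
S = R + BᵀPB = [2 0; 0 3/2] + [16.2500 1.2500; 1.2500 0.3125] = [18.2500 1.2500; 1.2500 1.8125]
BᵀPA = [-27.5000 18.7500; -1.2500 1.8750]
K = S⁻¹·BᵀPA = [-1.5320 1.0040; 0.3669 0.3421]
A−BK = [3.1651 1.6539; -0.4125 -0.8171]
AᵀP(A−BK) = [8.3292 -1.9633; -1.9633 3.0342]
P' = Q + AᵀP(A−BK) = [10.3292 -0.4633; -0.4633 5.2842]
tr(P') = 15.6134


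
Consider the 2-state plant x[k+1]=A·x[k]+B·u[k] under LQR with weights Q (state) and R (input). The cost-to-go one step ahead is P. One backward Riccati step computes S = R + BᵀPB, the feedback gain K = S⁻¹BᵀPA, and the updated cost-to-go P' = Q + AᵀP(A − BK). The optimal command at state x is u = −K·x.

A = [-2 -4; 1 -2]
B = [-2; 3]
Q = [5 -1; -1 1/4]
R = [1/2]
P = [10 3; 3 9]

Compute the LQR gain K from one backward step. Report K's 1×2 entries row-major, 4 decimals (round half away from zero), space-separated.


BᵀP = [-11.0000 21.0000]
S = R + BᵀPB = [1/2] + [85.0000] = [85.5000]
BᵀPA = [43.0000 2.0000]
K = S⁻¹·BᵀPA = [0.5029 0.0234]
A−BK = [-0.9942 -3.9532; -0.5088 -2.0702]
AᵀP(A−BK) = [15.3743 60.9942; 60.9942 243.9532]
P' = Q + AᵀP(A−BK) = [20.3743 59.9942; 59.9942 244.2032]
tr(P') = 264.5775

0.5029 0.0234


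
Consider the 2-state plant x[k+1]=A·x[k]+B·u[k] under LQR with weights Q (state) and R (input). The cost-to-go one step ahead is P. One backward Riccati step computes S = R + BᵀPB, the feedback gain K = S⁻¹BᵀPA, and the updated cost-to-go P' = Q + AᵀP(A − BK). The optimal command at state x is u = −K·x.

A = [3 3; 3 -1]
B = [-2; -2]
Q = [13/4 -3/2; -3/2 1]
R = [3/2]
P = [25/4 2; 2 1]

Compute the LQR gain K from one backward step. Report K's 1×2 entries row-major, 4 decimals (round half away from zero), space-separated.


BᵀP = [-16.5000 -6.0000]
S = R + BᵀPB = [3/2] + [45.0000] = [46.5000]
BᵀPA = [-67.5000 -43.5000]
K = S⁻¹·BᵀPA = [-1.4516 -0.9355]
A−BK = [0.0968 1.1290; 0.0968 -2.8710]
AᵀP(A−BK) = [3.2661 2.1048; 2.1048 4.5565]
P' = Q + AᵀP(A−BK) = [6.5161 0.6048; 0.6048 5.5565]
tr(P') = 12.0726

-1.4516 -0.9355


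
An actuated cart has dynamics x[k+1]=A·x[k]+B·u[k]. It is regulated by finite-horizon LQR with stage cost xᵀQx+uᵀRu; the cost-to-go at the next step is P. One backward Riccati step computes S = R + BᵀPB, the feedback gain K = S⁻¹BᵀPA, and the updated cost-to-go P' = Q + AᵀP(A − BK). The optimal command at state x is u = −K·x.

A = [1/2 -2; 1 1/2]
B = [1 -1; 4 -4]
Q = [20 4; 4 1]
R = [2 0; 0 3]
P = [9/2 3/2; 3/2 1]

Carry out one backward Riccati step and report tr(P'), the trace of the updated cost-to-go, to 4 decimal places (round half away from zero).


BᵀP = [10.5000 5.5000; -10.5000 -5.5000]
S = R + BᵀPB = [2 0; 0 3] + [32.5000 -32.5000; -32.5000 32.5000] = [34.5000 -32.5000; -32.5000 35.5000]
BᵀPA = [10.7500 -18.2500; -10.7500 18.2500]
K = S⁻¹·BᵀPA = [0.1914 -0.3249; -0.1276 0.2166]
A−BK = [0.1810 -1.4585; -0.2760 2.6662]
AᵀP(A−BK) = [0.1958 -0.8034; -0.8034 5.3668]
P' = Q + AᵀP(A−BK) = [20.1958 3.1966; 3.1966 6.3668]
tr(P') = 26.5627

26.5627


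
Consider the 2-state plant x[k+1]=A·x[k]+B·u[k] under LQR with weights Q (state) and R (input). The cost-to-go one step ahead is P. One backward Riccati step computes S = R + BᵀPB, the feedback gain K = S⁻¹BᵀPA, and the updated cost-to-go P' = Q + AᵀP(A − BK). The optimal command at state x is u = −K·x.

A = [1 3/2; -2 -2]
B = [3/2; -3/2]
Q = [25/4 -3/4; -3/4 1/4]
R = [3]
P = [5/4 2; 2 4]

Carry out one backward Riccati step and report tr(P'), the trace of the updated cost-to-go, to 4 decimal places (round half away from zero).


BᵀP = [-1.1250 -3.0000]
S = R + BᵀPB = [3] + [2.8125] = [5.8125]
BᵀPA = [4.8750 4.3125]
K = S⁻¹·BᵀPA = [0.8387 0.7419]
A−BK = [-0.2581 0.3871; -0.7419 -0.8871]
AᵀP(A−BK) = [5.1613 4.2581; 4.2581 3.6129]
P' = Q + AᵀP(A−BK) = [11.4113 3.5081; 3.5081 3.8629]
tr(P') = 15.2742

15.2742


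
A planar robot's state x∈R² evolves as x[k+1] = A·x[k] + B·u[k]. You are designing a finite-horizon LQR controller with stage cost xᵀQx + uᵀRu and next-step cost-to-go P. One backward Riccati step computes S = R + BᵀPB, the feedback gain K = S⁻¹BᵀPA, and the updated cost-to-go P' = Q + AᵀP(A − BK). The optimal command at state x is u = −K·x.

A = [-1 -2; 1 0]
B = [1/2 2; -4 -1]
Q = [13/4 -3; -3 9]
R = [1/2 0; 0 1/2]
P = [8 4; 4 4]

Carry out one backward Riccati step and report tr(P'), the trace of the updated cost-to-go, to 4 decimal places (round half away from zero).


12.9546

BᵀP = [-12.0000 -14.0000; 12.0000 4.0000]
S = R + BᵀPB = [1/2 0; 0 1/2] + [50.0000 -10.0000; -10.0000 20.0000] = [50.5000 -10.0000; -10.0000 20.5000]
BᵀPA = [-2.0000 24.0000; -8.0000 -24.0000]
K = S⁻¹·BᵀPA = [-0.1294 0.2694; -0.4534 -1.0393]
A−BK = [-0.0286 -0.0561; 0.0291 0.0385]
AᵀP(A−BK) = [0.1144 0.2245; 0.2245 0.5902]
P' = Q + AᵀP(A−BK) = [3.3644 -2.7755; -2.7755 9.5902]
tr(P') = 12.9546


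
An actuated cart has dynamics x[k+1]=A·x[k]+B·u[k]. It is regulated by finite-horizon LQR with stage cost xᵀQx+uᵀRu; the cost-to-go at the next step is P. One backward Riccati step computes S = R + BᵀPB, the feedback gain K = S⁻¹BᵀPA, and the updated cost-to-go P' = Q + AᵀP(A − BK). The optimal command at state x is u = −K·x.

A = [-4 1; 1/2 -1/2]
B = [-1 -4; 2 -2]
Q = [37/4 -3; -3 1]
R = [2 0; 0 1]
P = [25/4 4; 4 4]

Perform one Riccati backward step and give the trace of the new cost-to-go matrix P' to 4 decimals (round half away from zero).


BᵀP = [1.7500 4.0000; -33.0000 -24.0000]
S = R + BᵀPB = [2 0; 0 1] + [6.2500 -15.0000; -15.0000 180.0000] = [8.2500 -15.0000; -15.0000 181.0000]
BᵀPA = [-5.0000 -0.2500; 120.0000 -21.0000]
K = S⁻¹·BᵀPA = [0.7057 -0.2841; 0.7215 -0.1396]
A−BK = [-0.4084 0.1577; 0.5315 -0.2110]
AᵀP(A−BK) = [1.9525 -0.6728; -0.6728 0.2482]
P' = Q + AᵀP(A−BK) = [11.2025 -3.6728; -3.6728 1.2482]
tr(P') = 12.4507

12.4507


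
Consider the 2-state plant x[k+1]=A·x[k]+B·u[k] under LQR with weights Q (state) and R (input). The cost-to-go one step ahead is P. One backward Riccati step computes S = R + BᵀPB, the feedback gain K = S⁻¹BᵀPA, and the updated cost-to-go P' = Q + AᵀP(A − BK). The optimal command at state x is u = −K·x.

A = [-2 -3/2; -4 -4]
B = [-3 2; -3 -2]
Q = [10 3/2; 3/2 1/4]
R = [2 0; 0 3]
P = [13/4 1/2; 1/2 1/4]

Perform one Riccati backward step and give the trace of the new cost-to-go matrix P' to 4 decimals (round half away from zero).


13.3470

BᵀP = [-11.2500 -2.2500; 5.5000 0.5000]
S = R + BᵀPB = [2 0; 0 3] + [40.5000 -18.0000; -18.0000 10.0000] = [42.5000 -18.0000; -18.0000 13.0000]
BᵀPA = [31.5000 25.8750; -13.0000 -10.2500]
K = S⁻¹·BᵀPA = [0.7681 0.6647; 0.0635 0.1318]
A−BK = [0.1772 0.2303; -1.5689 -1.7423]
AᵀP(A−BK) = [1.6313 1.5271; 1.5271 1.4657]
P' = Q + AᵀP(A−BK) = [11.6313 3.0271; 3.0271 1.7157]
tr(P') = 13.3470


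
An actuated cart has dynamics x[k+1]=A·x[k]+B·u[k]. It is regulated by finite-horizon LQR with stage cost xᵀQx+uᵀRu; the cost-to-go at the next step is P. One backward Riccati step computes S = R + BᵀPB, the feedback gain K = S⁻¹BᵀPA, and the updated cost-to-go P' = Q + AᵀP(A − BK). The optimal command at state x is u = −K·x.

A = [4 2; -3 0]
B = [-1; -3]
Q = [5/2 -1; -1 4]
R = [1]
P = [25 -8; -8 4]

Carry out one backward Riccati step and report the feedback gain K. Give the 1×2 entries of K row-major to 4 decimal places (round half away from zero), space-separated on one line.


BᵀP = [-1.0000 -4.0000]
S = R + BᵀPB = [1] + [13.0000] = [14.0000]
BᵀPA = [8.0000 -2.0000]
K = S⁻¹·BᵀPA = [0.5714 -0.1429]
A−BK = [4.5714 1.8571; -1.2857 -0.4286]
AᵀP(A−BK) = [623.4286 249.1429; 249.1429 99.7143]
P' = Q + AᵀP(A−BK) = [625.9286 248.1429; 248.1429 103.7143]
tr(P') = 729.6429

0.5714 -0.1429


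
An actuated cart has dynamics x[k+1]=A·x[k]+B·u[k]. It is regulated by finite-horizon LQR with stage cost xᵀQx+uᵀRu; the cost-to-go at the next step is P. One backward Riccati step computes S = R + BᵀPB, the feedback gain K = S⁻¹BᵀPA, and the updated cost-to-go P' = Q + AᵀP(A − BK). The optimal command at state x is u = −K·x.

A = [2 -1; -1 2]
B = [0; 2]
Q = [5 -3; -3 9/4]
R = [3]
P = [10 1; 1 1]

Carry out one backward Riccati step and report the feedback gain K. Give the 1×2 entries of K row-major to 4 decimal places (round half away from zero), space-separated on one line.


0.2857 0.2857

BᵀP = [2.0000 2.0000]
S = R + BᵀPB = [3] + [4.0000] = [7.0000]
BᵀPA = [2.0000 2.0000]
K = S⁻¹·BᵀPA = [0.2857 0.2857]
A−BK = [2.0000 -1.0000; -1.5714 1.4286]
AᵀP(A−BK) = [36.4286 -17.5714; -17.5714 9.4286]
P' = Q + AᵀP(A−BK) = [41.4286 -20.5714; -20.5714 11.6786]
tr(P') = 53.1071


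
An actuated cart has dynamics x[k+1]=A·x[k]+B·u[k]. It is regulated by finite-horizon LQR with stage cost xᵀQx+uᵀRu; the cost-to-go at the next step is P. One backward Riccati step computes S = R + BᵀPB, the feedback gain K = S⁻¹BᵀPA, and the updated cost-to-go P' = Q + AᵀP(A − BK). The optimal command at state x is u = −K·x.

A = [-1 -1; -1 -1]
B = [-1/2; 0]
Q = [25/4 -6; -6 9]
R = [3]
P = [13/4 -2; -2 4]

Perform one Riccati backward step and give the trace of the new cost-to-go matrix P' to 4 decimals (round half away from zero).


21.5451

BᵀP = [-1.6250 1.0000]
S = R + BᵀPB = [3] + [0.8125] = [3.8125]
BᵀPA = [0.6250 0.6250]
K = S⁻¹·BᵀPA = [0.1639 0.1639]
A−BK = [-0.9180 -0.9180; -1.0000 -1.0000]
AᵀP(A−BK) = [3.1475 3.1475; 3.1475 3.1475]
P' = Q + AᵀP(A−BK) = [9.3975 -2.8525; -2.8525 12.1475]
tr(P') = 21.5451


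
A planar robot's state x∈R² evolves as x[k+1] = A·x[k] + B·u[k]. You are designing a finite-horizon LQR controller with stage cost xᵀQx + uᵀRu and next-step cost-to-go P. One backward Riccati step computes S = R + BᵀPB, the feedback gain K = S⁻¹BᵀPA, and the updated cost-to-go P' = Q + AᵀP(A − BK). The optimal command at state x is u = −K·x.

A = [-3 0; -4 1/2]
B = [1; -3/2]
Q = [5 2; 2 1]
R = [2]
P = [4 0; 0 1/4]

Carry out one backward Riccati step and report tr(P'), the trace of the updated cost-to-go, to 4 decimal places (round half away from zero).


BᵀP = [4.0000 -0.3750]
S = R + BᵀPB = [2] + [4.5625] = [6.5625]
BᵀPA = [-10.5000 -0.1875]
K = S⁻¹·BᵀPA = [-1.6000 -0.0286]
A−BK = [-1.4000 0.0286; -6.4000 0.4571]
AᵀP(A−BK) = [23.2000 -0.8000; -0.8000 0.0571]
P' = Q + AᵀP(A−BK) = [28.2000 1.2000; 1.2000 1.0571]
tr(P') = 29.2571

29.2571


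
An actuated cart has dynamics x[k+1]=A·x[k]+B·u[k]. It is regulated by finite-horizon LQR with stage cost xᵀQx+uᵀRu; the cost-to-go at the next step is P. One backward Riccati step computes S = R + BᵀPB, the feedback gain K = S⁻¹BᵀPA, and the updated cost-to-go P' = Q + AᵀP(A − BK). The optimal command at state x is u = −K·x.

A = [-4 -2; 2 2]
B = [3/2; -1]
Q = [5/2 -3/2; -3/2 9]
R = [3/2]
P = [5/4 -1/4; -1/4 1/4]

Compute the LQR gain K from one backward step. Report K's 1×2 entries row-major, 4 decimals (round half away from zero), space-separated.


-1.8353 -1.0353

BᵀP = [2.1250 -0.6250]
S = R + BᵀPB = [3/2] + [3.8125] = [5.3125]
BᵀPA = [-9.7500 -5.5000]
K = S⁻¹·BᵀPA = [-1.8353 -1.0353]
A−BK = [-1.2471 -0.4471; 0.1647 0.9647]
AᵀP(A−BK) = [7.1059 3.9059; 3.9059 2.3059]
P' = Q + AᵀP(A−BK) = [9.6059 2.4059; 2.4059 11.3059]
tr(P') = 20.9118


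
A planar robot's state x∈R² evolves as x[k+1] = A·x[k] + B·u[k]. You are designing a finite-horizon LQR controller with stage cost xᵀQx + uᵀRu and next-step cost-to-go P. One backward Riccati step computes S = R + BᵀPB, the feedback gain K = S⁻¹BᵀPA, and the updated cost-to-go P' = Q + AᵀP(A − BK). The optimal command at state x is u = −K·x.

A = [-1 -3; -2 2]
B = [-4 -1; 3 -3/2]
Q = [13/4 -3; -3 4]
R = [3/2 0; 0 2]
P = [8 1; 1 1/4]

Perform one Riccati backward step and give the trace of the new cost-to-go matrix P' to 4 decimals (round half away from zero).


8.9379

BᵀP = [-29.0000 -3.2500; -9.5000 -1.3750]
S = R + BᵀPB = [3/2 0; 0 2] + [106.2500 33.8750; 33.8750 11.5625] = [107.7500 33.8750; 33.8750 13.5625]
BᵀPA = [35.5000 80.5000; 12.2500 25.7500]
K = S⁻¹·BᵀPA = [0.2119 0.6994; 0.3740 0.1517]
A−BK = [0.2215 -0.0507; -2.0747 0.1294]
AᵀP(A−BK) = [0.8965 0.3127; 0.3127 0.7914]
P' = Q + AᵀP(A−BK) = [4.1465 -2.6873; -2.6873 4.7914]
tr(P') = 8.9379


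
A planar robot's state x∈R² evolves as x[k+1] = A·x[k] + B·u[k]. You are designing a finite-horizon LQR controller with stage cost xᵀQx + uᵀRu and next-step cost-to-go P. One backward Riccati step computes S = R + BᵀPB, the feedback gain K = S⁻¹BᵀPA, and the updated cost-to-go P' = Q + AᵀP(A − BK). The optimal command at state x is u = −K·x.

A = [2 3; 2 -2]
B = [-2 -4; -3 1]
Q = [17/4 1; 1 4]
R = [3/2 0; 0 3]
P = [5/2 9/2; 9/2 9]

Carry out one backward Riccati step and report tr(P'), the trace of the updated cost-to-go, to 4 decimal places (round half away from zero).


BᵀP = [-18.5000 -36.0000; -5.5000 -9.0000]
S = R + BᵀPB = [3/2 0; 0 3] + [145.0000 38.0000; 38.0000 13.0000] = [146.5000 38.0000; 38.0000 16.0000]
BᵀPA = [-109.0000 16.5000; -29.0000 1.5000]
K = S⁻¹·BᵀPA = [-0.7133 0.2300; -0.1183 -0.4525]
A−BK = [0.1000 1.6500; -0.0217 -0.8575]
AᵀP(A−BK) = [0.8150 -0.0525; -0.0525 1.3838]
P' = Q + AᵀP(A−BK) = [5.0650 0.9475; 0.9475 5.3838]
tr(P') = 10.4488

10.4488


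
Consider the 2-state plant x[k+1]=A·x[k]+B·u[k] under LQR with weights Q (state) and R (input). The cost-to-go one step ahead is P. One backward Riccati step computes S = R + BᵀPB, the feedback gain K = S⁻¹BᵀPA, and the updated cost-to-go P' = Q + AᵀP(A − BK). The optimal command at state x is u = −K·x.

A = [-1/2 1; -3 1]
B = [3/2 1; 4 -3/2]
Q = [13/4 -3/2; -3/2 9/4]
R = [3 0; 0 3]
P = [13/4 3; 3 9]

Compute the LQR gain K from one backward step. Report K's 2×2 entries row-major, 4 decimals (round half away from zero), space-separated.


-0.6150 0.3476 0.2937 0.2000

BᵀP = [16.8750 40.5000; -1.2500 -10.5000]
S = R + BᵀPB = [3 0; 0 3] + [187.3125 -43.8750; -43.8750 14.5000] = [190.3125 -43.8750; -43.8750 17.5000]
BᵀPA = [-129.9375 57.3750; 32.1250 -11.7500]
K = S⁻¹·BᵀPA = [-0.6150 0.3476; 0.2937 0.2000]
A−BK = [0.1289 0.2786; -0.0993 -0.0903]
AᵀP(A−BK) = [1.4595 -0.3856; -0.3856 0.6572]
P' = Q + AᵀP(A−BK) = [4.7095 -1.8856; -1.8856 2.9072]
tr(P') = 7.6167


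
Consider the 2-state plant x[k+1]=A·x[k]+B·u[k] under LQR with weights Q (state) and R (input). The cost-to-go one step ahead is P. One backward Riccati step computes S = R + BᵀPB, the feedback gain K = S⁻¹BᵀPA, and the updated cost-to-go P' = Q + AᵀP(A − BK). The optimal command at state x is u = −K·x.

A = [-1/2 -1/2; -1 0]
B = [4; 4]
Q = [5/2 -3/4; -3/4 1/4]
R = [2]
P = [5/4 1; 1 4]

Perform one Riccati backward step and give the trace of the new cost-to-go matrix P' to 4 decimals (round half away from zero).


3.1165

BᵀP = [9.0000 20.0000]
S = R + BᵀPB = [2] + [116.0000] = [118.0000]
BᵀPA = [-24.5000 -4.5000]
K = S⁻¹·BᵀPA = [-0.2076 -0.0381]
A−BK = [0.3305 -0.3475; -0.1695 0.1525]
AᵀP(A−BK) = [0.2256 -0.1218; -0.1218 0.1409]
P' = Q + AᵀP(A−BK) = [2.7256 -0.8718; -0.8718 0.3909]
tr(P') = 3.1165


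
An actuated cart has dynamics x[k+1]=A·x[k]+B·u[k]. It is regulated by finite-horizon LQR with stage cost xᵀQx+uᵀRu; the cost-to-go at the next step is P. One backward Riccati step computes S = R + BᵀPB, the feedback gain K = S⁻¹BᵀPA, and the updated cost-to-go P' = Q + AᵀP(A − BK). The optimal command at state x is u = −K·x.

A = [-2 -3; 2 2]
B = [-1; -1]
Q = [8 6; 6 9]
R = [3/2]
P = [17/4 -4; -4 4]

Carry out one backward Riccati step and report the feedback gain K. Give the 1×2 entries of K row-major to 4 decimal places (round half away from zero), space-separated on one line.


BᵀP = [-0.2500 0.0000]
S = R + BᵀPB = [3/2] + [0.2500] = [1.7500]
BᵀPA = [0.5000 0.7500]
K = S⁻¹·BᵀPA = [0.2857 0.4286]
A−BK = [-1.7143 -2.5714; 2.2857 2.4286]
AᵀP(A−BK) = [64.8571 81.2857; 81.2857 101.9286]
P' = Q + AᵀP(A−BK) = [72.8571 87.2857; 87.2857 110.9286]
tr(P') = 183.7857

0.2857 0.4286
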